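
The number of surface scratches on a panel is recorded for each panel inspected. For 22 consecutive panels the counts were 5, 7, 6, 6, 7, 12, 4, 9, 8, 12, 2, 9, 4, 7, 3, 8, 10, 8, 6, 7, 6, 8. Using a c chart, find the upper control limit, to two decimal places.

c̄ = (5 + 7 + 6 + 6 + 7 + 12 + 4 + 9 + 8 + 12 + 2 + 9 + 4 + 7 + 3 + 8 + 10 + 8 + 6 + 7 + 6 + 8) / 22 = 154 / 22 = 7.0000
UCL = c̄ + 3√c̄ = 7.0000 + 3 × √7.0000 = 7.0000 + 3 × 2.6458 = 14.9373

14.94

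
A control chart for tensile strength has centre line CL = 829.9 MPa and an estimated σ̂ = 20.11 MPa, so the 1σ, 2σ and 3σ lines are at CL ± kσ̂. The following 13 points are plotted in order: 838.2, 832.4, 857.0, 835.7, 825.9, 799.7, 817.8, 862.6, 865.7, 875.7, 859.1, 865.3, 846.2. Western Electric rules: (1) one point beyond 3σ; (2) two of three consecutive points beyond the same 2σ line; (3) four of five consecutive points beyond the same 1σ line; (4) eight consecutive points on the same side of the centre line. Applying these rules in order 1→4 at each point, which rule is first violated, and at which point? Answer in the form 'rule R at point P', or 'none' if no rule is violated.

Zone of each point (C = within 1σ̂, B = 1σ̂–2σ̂, A = 2σ̂–3σ̂, * = beyond 3σ̂; sign = side of CL): 1:+C, 2:+C, 3:+B, 4:+C, 5:-C, 6:-B, 7:-C, 8:+B, 9:+B, 10:+A, 11:+B, 12:+B, 13:+C
Rule 3 (four of five consecutive points beyond the same 1σ limit) is satisfied at point 11.

rule 3 at point 11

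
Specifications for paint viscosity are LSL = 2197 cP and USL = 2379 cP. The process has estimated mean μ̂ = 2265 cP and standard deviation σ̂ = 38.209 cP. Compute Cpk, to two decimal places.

0.59

Cpu = (USL − μ̂) / (3σ̂) = (2379 − 2265) / (3 × 38.209) = 0.9945; Cpl = (μ̂ − LSL) / (3σ̂) = (2265 − 2197) / (3 × 38.209) = 0.5932; Cpk = min(Cpu, Cpl) = 0.5932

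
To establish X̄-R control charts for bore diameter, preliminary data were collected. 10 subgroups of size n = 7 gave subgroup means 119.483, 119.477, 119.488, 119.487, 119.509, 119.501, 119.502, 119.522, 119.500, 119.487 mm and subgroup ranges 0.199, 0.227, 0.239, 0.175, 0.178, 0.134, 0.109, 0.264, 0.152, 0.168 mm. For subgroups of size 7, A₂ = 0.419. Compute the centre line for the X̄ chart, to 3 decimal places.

X̄̄ = (119.483 + 119.477 + 119.488 + 119.487 + 119.509 + 119.501 + 119.502 + 119.522 + 119.500 + 119.487) / 10 = 1194.9560 / 10 = 119.4956
CL = X̄̄ = 119.4956

119.496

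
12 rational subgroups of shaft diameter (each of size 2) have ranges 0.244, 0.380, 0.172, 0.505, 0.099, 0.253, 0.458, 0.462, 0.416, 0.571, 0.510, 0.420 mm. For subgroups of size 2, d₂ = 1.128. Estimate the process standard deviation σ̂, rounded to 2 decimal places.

0.33

R̄ = (0.244 + 0.380 + 0.172 + 0.505 + 0.099 + 0.253 + 0.458 + 0.462 + 0.416 + 0.571 + 0.510 + 0.420) / 12 = 0.3742
σ̂ = R̄ / d₂ = 0.3742 / 1.128 = 0.3317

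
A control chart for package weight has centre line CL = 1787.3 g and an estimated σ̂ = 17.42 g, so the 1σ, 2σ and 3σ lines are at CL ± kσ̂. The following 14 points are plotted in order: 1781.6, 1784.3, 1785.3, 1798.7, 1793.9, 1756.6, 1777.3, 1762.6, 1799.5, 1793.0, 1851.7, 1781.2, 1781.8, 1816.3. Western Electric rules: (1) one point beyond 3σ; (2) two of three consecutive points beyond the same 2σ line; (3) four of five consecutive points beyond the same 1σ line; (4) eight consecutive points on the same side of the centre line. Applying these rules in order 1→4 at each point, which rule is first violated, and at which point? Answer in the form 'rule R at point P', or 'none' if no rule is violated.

rule 1 at point 11

Zone of each point (C = within 1σ̂, B = 1σ̂–2σ̂, A = 2σ̂–3σ̂, * = beyond 3σ̂; sign = side of CL): 1:-C, 2:-C, 3:-C, 4:+C, 5:+C, 6:-B, 7:-C, 8:-B, 9:+C, 10:+C, 11:+*, 12:-C, 13:-C, 14:+B
Rule 1 (one point beyond the 3σ limits) is satisfied at point 11.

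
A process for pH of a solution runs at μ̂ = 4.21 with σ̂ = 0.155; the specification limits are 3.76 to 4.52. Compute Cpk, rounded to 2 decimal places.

Cpu = (USL − μ̂) / (3σ̂) = (4.52 − 4.21) / (3 × 0.155) = 0.6667; Cpl = (μ̂ − LSL) / (3σ̂) = (4.21 − 3.76) / (3 × 0.155) = 0.9677; Cpk = min(Cpu, Cpl) = 0.6667

0.67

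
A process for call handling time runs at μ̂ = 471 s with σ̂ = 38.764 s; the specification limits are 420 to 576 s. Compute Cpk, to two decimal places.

0.44

Cpu = (USL − μ̂) / (3σ̂) = (576 − 471) / (3 × 38.764) = 0.9029; Cpl = (μ̂ − LSL) / (3σ̂) = (471 − 420) / (3 × 38.764) = 0.4386; Cpk = min(Cpu, Cpl) = 0.4386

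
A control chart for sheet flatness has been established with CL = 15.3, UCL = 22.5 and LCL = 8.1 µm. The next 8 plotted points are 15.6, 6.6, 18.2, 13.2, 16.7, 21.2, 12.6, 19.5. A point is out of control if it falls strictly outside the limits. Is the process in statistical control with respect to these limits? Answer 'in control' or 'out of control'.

Compare each point to [8.1, 22.5]: sample 2 = 6.6 < LCL.

out of control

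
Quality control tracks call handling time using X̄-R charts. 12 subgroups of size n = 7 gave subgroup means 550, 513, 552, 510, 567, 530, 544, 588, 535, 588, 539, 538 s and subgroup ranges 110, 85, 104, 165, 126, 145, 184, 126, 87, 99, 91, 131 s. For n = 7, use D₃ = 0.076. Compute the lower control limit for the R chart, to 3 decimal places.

R̄ = (110 + 85 + 104 + 165 + 126 + 145 + 184 + 126 + 87 + 99 + 91 + 131) / 12 = 1453.0000 / 12 = 121.0833
LCL_R = D₃·R̄ = 0.076 × 121.0833 = 9.2023

9.202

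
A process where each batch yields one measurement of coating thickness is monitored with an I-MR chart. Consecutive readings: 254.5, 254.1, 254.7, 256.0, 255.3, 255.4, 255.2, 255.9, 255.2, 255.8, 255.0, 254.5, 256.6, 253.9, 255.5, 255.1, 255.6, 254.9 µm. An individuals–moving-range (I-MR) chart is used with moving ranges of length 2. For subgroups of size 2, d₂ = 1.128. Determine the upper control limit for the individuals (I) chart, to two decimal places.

X̄ = (254.5 + 254.1 + 254.7 + 256.0 + 255.3 + 255.4 + 255.2 + 255.9 + 255.2 + 255.8 + 255.0 + 254.5 + 256.6 + 253.9 + 255.5 + 255.1 + 255.6 + 254.9) / 18 = 255.1778
Moving ranges: 0.4, 0.6, 1.3, 0.7, 0.1, 0.2, 0.7, 0.7, 0.6, 0.8, 0.5, 2.1, 2.7, 1.6, 0.4, 0.5, 0.7; M̄R̄ = 14.6000 / 17 = 0.8588
UCL = X̄ + 3·M̄R̄/d₂ = 255.1778 + 3 × 0.8588 / 1.128 = 257.4619

257.46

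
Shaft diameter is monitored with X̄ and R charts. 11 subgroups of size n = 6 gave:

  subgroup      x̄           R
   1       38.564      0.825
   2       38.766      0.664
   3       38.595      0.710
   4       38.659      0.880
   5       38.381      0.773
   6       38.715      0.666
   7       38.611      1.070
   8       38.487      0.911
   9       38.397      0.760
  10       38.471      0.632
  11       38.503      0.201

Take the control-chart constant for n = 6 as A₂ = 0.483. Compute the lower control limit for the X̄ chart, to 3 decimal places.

38.204

X̄̄ = (38.564 + 38.766 + 38.595 + 38.659 + 38.381 + 38.715 + 38.611 + 38.487 + 38.397 + 38.471 + 38.503) / 11 = 424.1490 / 11 = 38.5590
R̄ = (0.825 + 0.664 + 0.710 + 0.880 + 0.773 + 0.666 + 1.070 + 0.911 + 0.760 + 0.632 + 0.201) / 11 = 8.0920 / 11 = 0.7356
LCL = X̄̄ − A₂·R̄ = 38.5590 − 0.483 × 0.7356 = 38.2037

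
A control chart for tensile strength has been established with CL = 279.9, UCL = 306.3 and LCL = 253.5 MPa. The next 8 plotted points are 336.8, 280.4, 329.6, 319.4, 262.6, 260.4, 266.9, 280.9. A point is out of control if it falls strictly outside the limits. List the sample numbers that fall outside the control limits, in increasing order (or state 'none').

Compare each point to [253.5, 306.3]: sample 1 = 336.8 > UCL; sample 3 = 329.6 > UCL; sample 4 = 319.4 > UCL.

1, 3, 4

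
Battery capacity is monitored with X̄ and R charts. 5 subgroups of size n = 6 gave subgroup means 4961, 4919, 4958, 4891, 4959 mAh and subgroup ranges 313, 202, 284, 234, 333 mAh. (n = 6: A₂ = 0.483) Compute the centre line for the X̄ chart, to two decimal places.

X̄̄ = (4961 + 4919 + 4958 + 4891 + 4959) / 5 = 24688.0000 / 5 = 4937.6000
CL = X̄̄ = 4937.6000

4937.60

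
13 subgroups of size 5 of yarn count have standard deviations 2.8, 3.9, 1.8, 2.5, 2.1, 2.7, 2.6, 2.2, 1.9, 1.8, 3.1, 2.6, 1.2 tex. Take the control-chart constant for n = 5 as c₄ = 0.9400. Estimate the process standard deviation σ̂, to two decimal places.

2.55

s̄ = (2.8 + 3.9 + 1.8 + 2.5 + 2.1 + 2.7 + 2.6 + 2.2 + 1.9 + 1.8 + 3.1 + 2.6 + 1.2) / 13 = 2.4000
σ̂ = s̄ / c₄ = 2.4000 / 0.9400 = 2.5532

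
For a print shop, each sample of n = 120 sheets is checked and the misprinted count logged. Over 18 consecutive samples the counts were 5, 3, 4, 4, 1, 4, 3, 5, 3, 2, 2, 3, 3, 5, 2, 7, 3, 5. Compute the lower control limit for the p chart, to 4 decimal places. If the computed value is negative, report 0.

0.0000

p̄ = Σdᵢ / (k·n) = 64 / (18 × 120) = 0.02963
LCL = p̄ − 3·√(p̄(1−p̄)/n) = 0.02963 − 3 × 0.01548 = -0.01681 → 0 (negative, so LCL = 0)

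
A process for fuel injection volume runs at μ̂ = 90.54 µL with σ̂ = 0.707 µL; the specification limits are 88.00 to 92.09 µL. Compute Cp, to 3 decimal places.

Cp = (USL − LSL) / (6σ̂) = (92.09 − 88.00) / (6 × 0.707) = 4.0900 / 4.2420 = 0.9642

0.964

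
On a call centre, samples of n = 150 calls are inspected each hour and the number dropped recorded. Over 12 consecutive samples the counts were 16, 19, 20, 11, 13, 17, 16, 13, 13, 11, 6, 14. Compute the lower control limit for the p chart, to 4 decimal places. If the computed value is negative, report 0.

p̄ = Σdᵢ / (k·n) = 169 / (12 × 150) = 0.09389
LCL = p̄ − 3·√(p̄(1−p̄)/n) = 0.09389 − 3 × 0.02382 = 0.02244

0.0224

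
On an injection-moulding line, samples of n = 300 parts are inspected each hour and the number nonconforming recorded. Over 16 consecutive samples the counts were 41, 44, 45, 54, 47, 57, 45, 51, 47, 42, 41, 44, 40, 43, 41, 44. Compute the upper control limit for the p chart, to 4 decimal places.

0.2133

p̄ = Σdᵢ / (k·n) = 726 / (16 × 300) = 0.15125
UCL = p̄ + 3·√(p̄(1−p̄)/n) = 0.15125 + 3 × √(0.15125×0.84875/300) = 0.15125 + 3 × 0.02069 = 0.21331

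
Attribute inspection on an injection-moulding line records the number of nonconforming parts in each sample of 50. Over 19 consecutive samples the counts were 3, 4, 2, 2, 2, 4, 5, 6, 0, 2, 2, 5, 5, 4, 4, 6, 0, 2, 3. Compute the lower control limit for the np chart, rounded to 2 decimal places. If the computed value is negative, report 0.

p̄ = Σdᵢ / (k·n) = 61 / (19 × 50) = 0.06421
LCL = np̄ − 3·√(np̄(1−p̄)) = 3.2105 − 3 × 1.7333 = -1.9894 → 0 (negative, so LCL = 0)

0.00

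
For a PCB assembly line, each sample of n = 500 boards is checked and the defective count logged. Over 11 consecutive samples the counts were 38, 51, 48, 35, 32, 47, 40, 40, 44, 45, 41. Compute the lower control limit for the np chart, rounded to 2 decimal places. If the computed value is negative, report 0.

p̄ = Σdᵢ / (k·n) = 461 / (11 × 500) = 0.08382
LCL = np̄ − 3·√(np̄(1−p̄)) = 41.9091 − 3 × 6.1965 = 23.3197

23.32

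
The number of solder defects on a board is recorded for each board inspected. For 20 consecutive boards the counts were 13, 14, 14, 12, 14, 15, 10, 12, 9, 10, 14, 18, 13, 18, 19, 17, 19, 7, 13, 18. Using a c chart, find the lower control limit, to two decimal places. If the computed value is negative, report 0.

2.75

c̄ = (13 + 14 + 14 + 12 + 14 + 15 + 10 + 12 + 9 + 10 + 14 + 18 + 13 + 18 + 19 + 17 + 19 + 7 + 13 + 18) / 20 = 279 / 20 = 13.9500
LCL = c̄ − 3√c̄ = 13.9500 − 3 × 3.7350 = 2.7451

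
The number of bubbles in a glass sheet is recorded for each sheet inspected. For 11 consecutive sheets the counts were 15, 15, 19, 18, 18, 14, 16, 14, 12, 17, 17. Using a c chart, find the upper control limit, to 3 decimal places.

c̄ = (15 + 15 + 19 + 18 + 18 + 14 + 16 + 14 + 12 + 17 + 17) / 11 = 175 / 11 = 15.9091
UCL = c̄ + 3√c̄ = 15.9091 + 3 × √15.9091 = 15.9091 + 3 × 3.9886 = 27.8750

27.875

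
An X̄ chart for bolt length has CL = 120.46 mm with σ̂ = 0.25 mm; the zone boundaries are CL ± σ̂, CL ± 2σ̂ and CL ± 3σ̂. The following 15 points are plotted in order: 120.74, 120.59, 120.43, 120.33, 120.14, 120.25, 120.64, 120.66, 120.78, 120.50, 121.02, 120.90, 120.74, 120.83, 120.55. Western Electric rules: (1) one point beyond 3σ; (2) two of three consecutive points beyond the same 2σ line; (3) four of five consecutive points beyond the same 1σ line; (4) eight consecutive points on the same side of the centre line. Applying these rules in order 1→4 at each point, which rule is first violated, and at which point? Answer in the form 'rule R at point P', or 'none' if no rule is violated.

Zone of each point (C = within 1σ̂, B = 1σ̂–2σ̂, A = 2σ̂–3σ̂, * = beyond 3σ̂; sign = side of CL): 1:+B, 2:+C, 3:-C, 4:-C, 5:-B, 6:-C, 7:+C, 8:+C, 9:+B, 10:+C, 11:+A, 12:+B, 13:+B, 14:+B, 15:+C
Rule 3 (four of five consecutive points beyond the same 1σ limit) is satisfied at point 13.

rule 3 at point 13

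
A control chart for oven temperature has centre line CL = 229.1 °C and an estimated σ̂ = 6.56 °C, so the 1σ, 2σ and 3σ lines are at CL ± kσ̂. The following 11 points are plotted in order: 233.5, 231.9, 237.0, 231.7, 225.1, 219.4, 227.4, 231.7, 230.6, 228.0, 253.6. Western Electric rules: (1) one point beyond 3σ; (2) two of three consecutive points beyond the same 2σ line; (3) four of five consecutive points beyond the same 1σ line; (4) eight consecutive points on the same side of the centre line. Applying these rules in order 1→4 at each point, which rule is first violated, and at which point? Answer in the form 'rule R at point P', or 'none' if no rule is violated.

rule 1 at point 11

Zone of each point (C = within 1σ̂, B = 1σ̂–2σ̂, A = 2σ̂–3σ̂, * = beyond 3σ̂; sign = side of CL): 1:+C, 2:+C, 3:+B, 4:+C, 5:-C, 6:-B, 7:-C, 8:+C, 9:+C, 10:-C, 11:+*
Rule 1 (one point beyond the 3σ limits) is satisfied at point 11.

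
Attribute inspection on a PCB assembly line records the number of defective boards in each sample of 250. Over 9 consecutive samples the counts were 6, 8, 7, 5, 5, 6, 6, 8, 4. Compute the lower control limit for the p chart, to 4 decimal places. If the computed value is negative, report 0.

0.0000

p̄ = Σdᵢ / (k·n) = 55 / (9 × 250) = 0.02444
LCL = p̄ − 3·√(p̄(1−p̄)/n) = 0.02444 − 3 × 0.00977 = -0.00486 → 0 (negative, so LCL = 0)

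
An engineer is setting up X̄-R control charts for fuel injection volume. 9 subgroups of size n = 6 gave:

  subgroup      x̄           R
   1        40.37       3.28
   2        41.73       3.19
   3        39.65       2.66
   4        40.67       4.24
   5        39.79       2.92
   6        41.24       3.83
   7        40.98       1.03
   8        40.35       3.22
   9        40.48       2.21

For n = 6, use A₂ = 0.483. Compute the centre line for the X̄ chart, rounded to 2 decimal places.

40.58

X̄̄ = (40.37 + 41.73 + 39.65 + 40.67 + 39.79 + 41.24 + 40.98 + 40.35 + 40.48) / 9 = 365.2600 / 9 = 40.5844
CL = X̄̄ = 40.5844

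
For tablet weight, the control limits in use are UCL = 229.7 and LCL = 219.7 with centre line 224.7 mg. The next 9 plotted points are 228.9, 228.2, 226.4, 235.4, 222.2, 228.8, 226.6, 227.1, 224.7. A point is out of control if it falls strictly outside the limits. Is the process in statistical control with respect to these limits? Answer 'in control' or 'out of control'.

out of control

Compare each point to [219.7, 229.7]: sample 4 = 235.4 > UCL.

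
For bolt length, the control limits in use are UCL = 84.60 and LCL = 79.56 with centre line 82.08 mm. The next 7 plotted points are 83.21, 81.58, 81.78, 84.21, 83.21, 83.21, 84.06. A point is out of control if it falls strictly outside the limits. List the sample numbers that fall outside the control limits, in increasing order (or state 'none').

All 7 points lie within [79.56, 84.60].

none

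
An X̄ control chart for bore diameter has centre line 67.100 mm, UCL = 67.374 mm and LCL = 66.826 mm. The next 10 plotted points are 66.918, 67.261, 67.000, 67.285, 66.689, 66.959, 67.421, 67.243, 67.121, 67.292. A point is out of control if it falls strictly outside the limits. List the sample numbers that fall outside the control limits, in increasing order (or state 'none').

5, 7

Compare each point to [66.826, 67.374]: sample 5 = 66.689 < LCL; sample 7 = 67.421 > UCL.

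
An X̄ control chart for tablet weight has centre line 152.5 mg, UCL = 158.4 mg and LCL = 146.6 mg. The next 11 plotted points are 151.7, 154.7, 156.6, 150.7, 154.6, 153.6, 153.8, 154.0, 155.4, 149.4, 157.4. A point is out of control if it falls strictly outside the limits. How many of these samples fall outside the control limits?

All 11 points lie within [146.6, 158.4].

0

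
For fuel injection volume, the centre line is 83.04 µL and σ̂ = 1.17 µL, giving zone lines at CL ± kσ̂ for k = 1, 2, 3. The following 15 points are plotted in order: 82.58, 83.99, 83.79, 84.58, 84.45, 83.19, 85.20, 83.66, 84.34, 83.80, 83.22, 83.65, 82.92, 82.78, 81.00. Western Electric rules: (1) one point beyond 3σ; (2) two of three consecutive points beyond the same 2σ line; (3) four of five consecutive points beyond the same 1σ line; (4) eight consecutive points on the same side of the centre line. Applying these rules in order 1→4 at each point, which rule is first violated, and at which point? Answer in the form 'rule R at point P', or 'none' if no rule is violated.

Zone of each point (C = within 1σ̂, B = 1σ̂–2σ̂, A = 2σ̂–3σ̂, * = beyond 3σ̂; sign = side of CL): 1:-C, 2:+C, 3:+C, 4:+B, 5:+B, 6:+C, 7:+B, 8:+C, 9:+B, 10:+C, 11:+C, 12:+C, 13:-C, 14:-C, 15:-B
Rule 4 (eight consecutive points on the same side of the centre line) is satisfied at point 9.

rule 4 at point 9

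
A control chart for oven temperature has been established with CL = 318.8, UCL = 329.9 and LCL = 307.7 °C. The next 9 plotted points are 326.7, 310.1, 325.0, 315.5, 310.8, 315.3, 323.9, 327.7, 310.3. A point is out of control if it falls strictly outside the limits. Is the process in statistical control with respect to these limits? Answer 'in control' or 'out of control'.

in control

All 9 points lie within [307.7, 329.9].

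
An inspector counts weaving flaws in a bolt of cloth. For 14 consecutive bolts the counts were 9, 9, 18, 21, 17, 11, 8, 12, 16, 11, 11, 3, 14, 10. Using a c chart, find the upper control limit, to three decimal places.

c̄ = (9 + 9 + 18 + 21 + 17 + 11 + 8 + 12 + 16 + 11 + 11 + 3 + 14 + 10) / 14 = 170 / 14 = 12.1429
UCL = c̄ + 3√c̄ = 12.1429 + 3 × √12.1429 = 12.1429 + 3 × 3.4847 = 22.5968

22.597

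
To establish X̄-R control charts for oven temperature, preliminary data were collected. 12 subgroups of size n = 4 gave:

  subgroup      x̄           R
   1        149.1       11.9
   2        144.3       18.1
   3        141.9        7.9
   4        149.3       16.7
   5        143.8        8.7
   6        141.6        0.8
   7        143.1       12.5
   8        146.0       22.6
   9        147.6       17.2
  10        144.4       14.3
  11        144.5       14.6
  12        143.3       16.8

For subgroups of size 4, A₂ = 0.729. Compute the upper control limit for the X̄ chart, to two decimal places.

X̄̄ = (149.1 + 144.3 + 141.9 + 149.3 + 143.8 + 141.6 + 143.1 + 146.0 + 147.6 + 144.4 + 144.5 + 143.3) / 12 = 1738.9000 / 12 = 144.9083
R̄ = (11.9 + 18.1 + 7.9 + 16.7 + 8.7 + 0.8 + 12.5 + 22.6 + 17.2 + 14.3 + 14.6 + 16.8) / 12 = 162.1000 / 12 = 13.5083
UCL = X̄̄ + A₂·R̄ = 144.9083 + 0.729 × 13.5083 = 154.7559

154.76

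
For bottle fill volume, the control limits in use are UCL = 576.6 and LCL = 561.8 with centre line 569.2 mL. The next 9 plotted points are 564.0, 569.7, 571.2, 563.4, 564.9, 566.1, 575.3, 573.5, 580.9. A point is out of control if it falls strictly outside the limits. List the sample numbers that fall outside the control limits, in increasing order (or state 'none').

Compare each point to [561.8, 576.6]: sample 9 = 580.9 > UCL.

9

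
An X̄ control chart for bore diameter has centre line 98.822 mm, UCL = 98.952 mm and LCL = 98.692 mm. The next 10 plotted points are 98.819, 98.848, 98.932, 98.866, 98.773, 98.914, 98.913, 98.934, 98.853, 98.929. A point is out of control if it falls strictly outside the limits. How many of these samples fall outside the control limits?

0

All 10 points lie within [98.692, 98.952].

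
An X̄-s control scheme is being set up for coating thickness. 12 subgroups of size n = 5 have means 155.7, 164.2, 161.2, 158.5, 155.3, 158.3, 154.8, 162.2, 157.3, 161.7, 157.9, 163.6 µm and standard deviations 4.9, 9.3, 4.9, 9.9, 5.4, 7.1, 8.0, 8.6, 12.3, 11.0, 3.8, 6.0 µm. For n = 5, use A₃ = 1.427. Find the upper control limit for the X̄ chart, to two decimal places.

170.07

X̄̄ = (155.7 + 164.2 + 161.2 + 158.5 + 155.3 + 158.3 + 154.8 + 162.2 + 157.3 + 161.7 + 157.9 + 163.6) / 12 = 159.2250
s̄ = (4.9 + 9.3 + 4.9 + 9.9 + 5.4 + 7.1 + 8.0 + 8.6 + 12.3 + 11.0 + 3.8 + 6.0) / 12 = 7.6000
UCL = X̄̄ + A₃·s̄ = 159.2250 + 1.427 × 7.6000 = 170.0702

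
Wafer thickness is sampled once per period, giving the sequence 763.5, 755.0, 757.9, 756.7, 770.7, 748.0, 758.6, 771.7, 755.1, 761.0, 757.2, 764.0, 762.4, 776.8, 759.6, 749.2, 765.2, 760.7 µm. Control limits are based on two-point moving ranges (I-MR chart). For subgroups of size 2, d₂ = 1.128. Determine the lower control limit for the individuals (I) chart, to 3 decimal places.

X̄ = (763.5 + 755.0 + 757.9 + 756.7 + 770.7 + 748.0 + 758.6 + 771.7 + 755.1 + 761.0 + 757.2 + 764.0 + 762.4 + 776.8 + 759.6 + 749.2 + 765.2 + 760.7) / 18 = 760.7389
Moving ranges: 8.5, 2.9, 1.2, 14.0, 22.7, 10.6, 13.1, 16.6, 5.9, 3.8, 6.8, 1.6, 14.4, 17.2, 10.4, 16.0, 4.5; M̄R̄ = 170.2000 / 17 = 10.0118
LCL = X̄ − 3·M̄R̄/d₂ = 760.7389 − 3 × 10.0118 / 1.128 = 734.1119

734.112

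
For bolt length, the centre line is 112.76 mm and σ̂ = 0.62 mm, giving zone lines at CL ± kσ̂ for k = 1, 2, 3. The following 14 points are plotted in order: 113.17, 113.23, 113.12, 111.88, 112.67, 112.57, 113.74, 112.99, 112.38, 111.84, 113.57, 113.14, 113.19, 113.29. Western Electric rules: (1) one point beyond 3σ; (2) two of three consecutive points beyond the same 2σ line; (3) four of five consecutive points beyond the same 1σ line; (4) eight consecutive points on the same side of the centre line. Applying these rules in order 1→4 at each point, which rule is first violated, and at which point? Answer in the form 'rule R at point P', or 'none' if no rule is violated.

Zone of each point (C = within 1σ̂, B = 1σ̂–2σ̂, A = 2σ̂–3σ̂, * = beyond 3σ̂; sign = side of CL): 1:+C, 2:+C, 3:+C, 4:-B, 5:-C, 6:-C, 7:+B, 8:+C, 9:-C, 10:-B, 11:+B, 12:+C, 13:+C, 14:+C
No rule fires across all 14 points.

none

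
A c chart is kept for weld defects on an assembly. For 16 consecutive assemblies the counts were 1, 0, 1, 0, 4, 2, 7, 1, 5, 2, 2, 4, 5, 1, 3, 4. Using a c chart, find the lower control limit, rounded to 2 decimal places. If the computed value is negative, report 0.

c̄ = (1 + 0 + 1 + 0 + 4 + 2 + 7 + 1 + 5 + 2 + 2 + 4 + 5 + 1 + 3 + 4) / 16 = 42 / 16 = 2.6250
LCL = c̄ − 3√c̄ = 2.6250 − 3 × 1.6202 = -2.2356 → 0 (cannot be negative)

0.00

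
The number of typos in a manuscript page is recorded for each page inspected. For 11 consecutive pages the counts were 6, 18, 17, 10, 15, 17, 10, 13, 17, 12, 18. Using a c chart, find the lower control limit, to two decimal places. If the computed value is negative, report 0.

c̄ = (6 + 18 + 17 + 10 + 15 + 17 + 10 + 13 + 17 + 12 + 18) / 11 = 153 / 11 = 13.9091
LCL = c̄ − 3√c̄ = 13.9091 − 3 × 3.7295 = 2.7206

2.72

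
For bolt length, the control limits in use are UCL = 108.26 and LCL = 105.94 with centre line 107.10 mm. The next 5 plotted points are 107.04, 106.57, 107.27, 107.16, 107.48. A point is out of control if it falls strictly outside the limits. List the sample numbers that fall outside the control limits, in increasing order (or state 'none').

All 5 points lie within [105.94, 108.26].

none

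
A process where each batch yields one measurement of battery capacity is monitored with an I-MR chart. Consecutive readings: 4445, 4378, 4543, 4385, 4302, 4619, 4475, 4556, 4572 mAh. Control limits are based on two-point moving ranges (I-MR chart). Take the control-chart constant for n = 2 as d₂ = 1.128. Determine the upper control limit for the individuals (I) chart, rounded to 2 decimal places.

X̄ = (4445 + 4378 + 4543 + 4385 + 4302 + 4619 + 4475 + 4556 + 4572) / 9 = 4475.0000
Moving ranges: 67, 165, 158, 83, 317, 144, 81, 16; M̄R̄ = 1031.0000 / 8 = 128.8750
UCL = X̄ + 3·M̄R̄/d₂ = 4475.0000 + 3 × 128.8750 / 1.128 = 4817.7527

4817.75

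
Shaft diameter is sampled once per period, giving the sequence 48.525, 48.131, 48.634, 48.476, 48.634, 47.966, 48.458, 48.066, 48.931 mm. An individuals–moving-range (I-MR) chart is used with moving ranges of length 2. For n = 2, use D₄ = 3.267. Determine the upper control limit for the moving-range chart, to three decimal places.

Moving ranges: 0.394, 0.503, 0.158, 0.158, 0.668, 0.492, 0.392, 0.865; M̄R̄ = 3.6300 / 8 = 0.4537
UCL_MR = D₄·M̄R̄ = 3.267 × 0.4537 = 1.4824

1.482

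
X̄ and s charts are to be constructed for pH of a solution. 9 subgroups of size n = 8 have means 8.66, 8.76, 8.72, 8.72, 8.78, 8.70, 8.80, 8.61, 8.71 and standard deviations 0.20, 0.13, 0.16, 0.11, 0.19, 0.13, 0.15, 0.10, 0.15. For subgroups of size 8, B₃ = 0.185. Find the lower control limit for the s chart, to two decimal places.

s̄ = (0.20 + 0.13 + 0.16 + 0.11 + 0.19 + 0.13 + 0.15 + 0.10 + 0.15) / 9 = 0.1467
LCL_s = B₃·s̄ = 0.185 × 0.1467 = 0.0271

0.03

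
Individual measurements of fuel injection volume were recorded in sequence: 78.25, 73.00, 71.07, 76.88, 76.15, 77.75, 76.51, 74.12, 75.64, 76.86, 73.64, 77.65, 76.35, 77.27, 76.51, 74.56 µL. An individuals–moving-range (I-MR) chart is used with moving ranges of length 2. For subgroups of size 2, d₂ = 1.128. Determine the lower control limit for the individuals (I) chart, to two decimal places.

X̄ = (78.25 + 73.00 + 71.07 + 76.88 + 76.15 + 77.75 + 76.51 + 74.12 + 75.64 + 76.86 + 73.64 + 77.65 + 76.35 + 77.27 + 76.51 + 74.56) / 16 = 75.7631
Moving ranges: 5.25, 1.93, 5.81, 0.73, 1.60, 1.24, 2.39, 1.52, 1.22, 3.22, 4.01, 1.30, 0.92, 0.76, 1.95; M̄R̄ = 33.8500 / 15 = 2.2567
LCL = X̄ − 3·M̄R̄/d₂ = 75.7631 − 3 × 2.2567 / 1.128 = 69.7614

69.76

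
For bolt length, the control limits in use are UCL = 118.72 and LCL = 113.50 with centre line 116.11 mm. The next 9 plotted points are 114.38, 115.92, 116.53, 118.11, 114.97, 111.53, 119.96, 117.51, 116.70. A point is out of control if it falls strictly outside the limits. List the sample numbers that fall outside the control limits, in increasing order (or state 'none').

6, 7

Compare each point to [113.50, 118.72]: sample 6 = 111.53 < LCL; sample 7 = 119.96 > UCL.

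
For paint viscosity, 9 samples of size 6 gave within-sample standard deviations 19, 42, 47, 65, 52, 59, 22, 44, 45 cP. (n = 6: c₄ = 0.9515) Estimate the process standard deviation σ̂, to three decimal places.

46.126

s̄ = (19 + 42 + 47 + 65 + 52 + 59 + 22 + 44 + 45) / 9 = 43.8889
σ̂ = s̄ / c₄ = 43.8889 / 0.9515 = 46.1260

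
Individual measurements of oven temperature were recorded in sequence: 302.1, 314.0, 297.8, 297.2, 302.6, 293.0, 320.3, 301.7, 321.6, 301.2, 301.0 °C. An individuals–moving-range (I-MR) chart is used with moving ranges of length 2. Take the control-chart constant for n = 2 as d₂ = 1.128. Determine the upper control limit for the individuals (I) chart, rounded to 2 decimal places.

X̄ = (302.1 + 314.0 + 297.8 + 297.2 + 302.6 + 293.0 + 320.3 + 301.7 + 321.6 + 301.2 + 301.0) / 11 = 304.7727
Moving ranges: 11.9, 16.2, 0.6, 5.4, 9.6, 27.3, 18.6, 19.9, 20.4, 0.2; M̄R̄ = 130.1000 / 10 = 13.0100
UCL = X̄ + 3·M̄R̄/d₂ = 304.7727 + 3 × 13.0100 / 1.128 = 339.3738

339.37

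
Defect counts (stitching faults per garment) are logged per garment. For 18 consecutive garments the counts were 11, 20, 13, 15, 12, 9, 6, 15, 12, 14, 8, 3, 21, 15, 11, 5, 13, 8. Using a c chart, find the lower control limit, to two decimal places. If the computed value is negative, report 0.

1.45

c̄ = (11 + 20 + 13 + 15 + 12 + 9 + 6 + 15 + 12 + 14 + 8 + 3 + 21 + 15 + 11 + 5 + 13 + 8) / 18 = 211 / 18 = 11.7222
LCL = c̄ − 3√c̄ = 11.7222 − 3 × 3.4238 = 1.4509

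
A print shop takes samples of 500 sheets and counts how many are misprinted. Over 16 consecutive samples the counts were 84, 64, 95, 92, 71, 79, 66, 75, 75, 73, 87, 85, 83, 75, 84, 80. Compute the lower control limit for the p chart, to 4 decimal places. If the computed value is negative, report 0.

p̄ = Σdᵢ / (k·n) = 1268 / (16 × 500) = 0.15850
LCL = p̄ − 3·√(p̄(1−p̄)/n) = 0.15850 − 3 × 0.01633 = 0.10950

0.1095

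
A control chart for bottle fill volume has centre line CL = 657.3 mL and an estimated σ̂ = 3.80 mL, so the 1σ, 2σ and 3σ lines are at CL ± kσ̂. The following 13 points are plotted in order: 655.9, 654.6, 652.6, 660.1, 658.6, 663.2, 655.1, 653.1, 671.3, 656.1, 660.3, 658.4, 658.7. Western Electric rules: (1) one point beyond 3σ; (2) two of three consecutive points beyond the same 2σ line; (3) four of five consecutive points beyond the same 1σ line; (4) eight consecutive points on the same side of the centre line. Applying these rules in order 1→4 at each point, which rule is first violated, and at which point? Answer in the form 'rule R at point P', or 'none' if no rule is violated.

Zone of each point (C = within 1σ̂, B = 1σ̂–2σ̂, A = 2σ̂–3σ̂, * = beyond 3σ̂; sign = side of CL): 1:-C, 2:-C, 3:-B, 4:+C, 5:+C, 6:+B, 7:-C, 8:-B, 9:+*, 10:-C, 11:+C, 12:+C, 13:+C
Rule 1 (one point beyond the 3σ limits) is satisfied at point 9.

rule 1 at point 9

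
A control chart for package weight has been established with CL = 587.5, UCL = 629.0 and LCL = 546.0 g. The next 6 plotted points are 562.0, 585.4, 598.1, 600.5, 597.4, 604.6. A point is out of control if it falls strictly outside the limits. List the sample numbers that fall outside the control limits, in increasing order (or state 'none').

none

All 6 points lie within [546.0, 629.0].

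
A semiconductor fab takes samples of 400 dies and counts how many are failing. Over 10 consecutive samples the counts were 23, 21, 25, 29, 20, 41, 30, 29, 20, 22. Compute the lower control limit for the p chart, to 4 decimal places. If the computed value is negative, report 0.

0.0280

p̄ = Σdᵢ / (k·n) = 260 / (10 × 400) = 0.06500
LCL = p̄ − 3·√(p̄(1−p̄)/n) = 0.06500 − 3 × 0.01233 = 0.02802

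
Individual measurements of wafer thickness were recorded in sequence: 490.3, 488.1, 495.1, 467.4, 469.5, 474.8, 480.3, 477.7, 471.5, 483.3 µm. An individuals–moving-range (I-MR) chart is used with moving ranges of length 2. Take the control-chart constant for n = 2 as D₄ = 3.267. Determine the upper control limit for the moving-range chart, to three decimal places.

Moving ranges: 2.2, 7.0, 27.7, 2.1, 5.3, 5.5, 2.6, 6.2, 11.8; M̄R̄ = 70.4000 / 9 = 7.8222
UCL_MR = D₄·M̄R̄ = 3.267 × 7.8222 = 25.5552

25.555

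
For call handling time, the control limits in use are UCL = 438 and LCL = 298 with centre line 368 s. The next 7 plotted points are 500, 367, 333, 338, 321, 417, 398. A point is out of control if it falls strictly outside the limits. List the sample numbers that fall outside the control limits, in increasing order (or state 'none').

1

Compare each point to [298, 438]: sample 1 = 500 > UCL.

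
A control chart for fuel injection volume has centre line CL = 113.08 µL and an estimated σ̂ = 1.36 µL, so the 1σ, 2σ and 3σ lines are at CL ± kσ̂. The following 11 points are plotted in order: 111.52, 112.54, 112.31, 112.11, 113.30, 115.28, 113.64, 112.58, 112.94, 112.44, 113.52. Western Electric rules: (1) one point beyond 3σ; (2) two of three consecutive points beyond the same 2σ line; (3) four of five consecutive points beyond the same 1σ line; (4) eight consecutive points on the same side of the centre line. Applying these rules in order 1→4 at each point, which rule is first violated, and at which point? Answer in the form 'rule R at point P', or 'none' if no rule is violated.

none

Zone of each point (C = within 1σ̂, B = 1σ̂–2σ̂, A = 2σ̂–3σ̂, * = beyond 3σ̂; sign = side of CL): 1:-B, 2:-C, 3:-C, 4:-C, 5:+C, 6:+B, 7:+C, 8:-C, 9:-C, 10:-C, 11:+C
No rule fires across all 11 points.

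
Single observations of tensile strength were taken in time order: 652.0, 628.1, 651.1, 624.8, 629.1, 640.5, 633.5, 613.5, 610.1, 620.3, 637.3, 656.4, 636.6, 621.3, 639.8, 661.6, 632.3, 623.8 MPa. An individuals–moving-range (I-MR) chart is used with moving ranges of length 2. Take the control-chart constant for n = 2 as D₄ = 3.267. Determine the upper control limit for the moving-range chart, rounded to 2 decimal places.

53.58

Moving ranges: 23.9, 23.0, 26.3, 4.3, 11.4, 7.0, 20.0, 3.4, 10.2, 17.0, 19.1, 19.8, 15.3, 18.5, 21.8, 29.3, 8.5; M̄R̄ = 278.8000 / 17 = 16.4000
UCL_MR = D₄·M̄R̄ = 3.267 × 16.4000 = 53.5788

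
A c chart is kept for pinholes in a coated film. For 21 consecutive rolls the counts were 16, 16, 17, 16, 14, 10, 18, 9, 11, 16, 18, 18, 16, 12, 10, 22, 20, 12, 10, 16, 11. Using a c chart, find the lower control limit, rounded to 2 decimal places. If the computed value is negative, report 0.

3.18

c̄ = (16 + 16 + 17 + 16 + 14 + 10 + 18 + 9 + 11 + 16 + 18 + 18 + 16 + 12 + 10 + 22 + 20 + 12 + 10 + 16 + 11) / 21 = 308 / 21 = 14.6667
LCL = c̄ − 3√c̄ = 14.6667 − 3 × 3.8297 = 3.1775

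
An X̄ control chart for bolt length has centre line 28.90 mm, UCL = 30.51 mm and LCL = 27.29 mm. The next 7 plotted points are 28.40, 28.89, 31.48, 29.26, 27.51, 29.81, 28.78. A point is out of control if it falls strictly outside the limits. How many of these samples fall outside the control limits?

Compare each point to [27.29, 30.51]: sample 3 = 31.48 > UCL.

1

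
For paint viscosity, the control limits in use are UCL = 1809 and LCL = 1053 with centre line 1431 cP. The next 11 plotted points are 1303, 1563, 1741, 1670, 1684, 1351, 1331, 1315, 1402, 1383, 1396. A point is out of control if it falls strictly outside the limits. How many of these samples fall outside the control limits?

0

All 11 points lie within [1053, 1809].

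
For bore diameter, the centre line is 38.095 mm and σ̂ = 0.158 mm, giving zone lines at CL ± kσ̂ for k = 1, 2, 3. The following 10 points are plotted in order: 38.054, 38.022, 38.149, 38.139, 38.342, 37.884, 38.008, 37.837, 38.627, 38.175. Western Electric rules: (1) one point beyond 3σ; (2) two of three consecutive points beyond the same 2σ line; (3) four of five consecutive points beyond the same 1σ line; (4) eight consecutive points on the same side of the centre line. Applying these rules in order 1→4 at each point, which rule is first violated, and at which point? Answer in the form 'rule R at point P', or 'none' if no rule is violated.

Zone of each point (C = within 1σ̂, B = 1σ̂–2σ̂, A = 2σ̂–3σ̂, * = beyond 3σ̂; sign = side of CL): 1:-C, 2:-C, 3:+C, 4:+C, 5:+B, 6:-B, 7:-C, 8:-B, 9:+*, 10:+C
Rule 1 (one point beyond the 3σ limits) is satisfied at point 9.

rule 1 at point 9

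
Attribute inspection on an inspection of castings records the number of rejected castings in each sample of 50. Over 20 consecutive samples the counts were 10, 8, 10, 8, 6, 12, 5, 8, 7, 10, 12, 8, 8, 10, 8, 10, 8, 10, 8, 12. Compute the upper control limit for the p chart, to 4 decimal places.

p̄ = Σdᵢ / (k·n) = 178 / (20 × 50) = 0.17800
UCL = p̄ + 3·√(p̄(1−p̄)/n) = 0.17800 + 3 × √(0.17800×0.82200/50) = 0.17800 + 3 × 0.05410 = 0.34029

0.3403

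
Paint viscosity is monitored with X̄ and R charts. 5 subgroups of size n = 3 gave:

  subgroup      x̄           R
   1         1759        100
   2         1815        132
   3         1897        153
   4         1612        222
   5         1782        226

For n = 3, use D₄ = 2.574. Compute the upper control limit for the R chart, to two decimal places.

R̄ = (100 + 132 + 153 + 222 + 226) / 5 = 833.0000 / 5 = 166.6000
UCL_R = D₄·R̄ = 2.574 × 166.6000 = 428.8284

428.83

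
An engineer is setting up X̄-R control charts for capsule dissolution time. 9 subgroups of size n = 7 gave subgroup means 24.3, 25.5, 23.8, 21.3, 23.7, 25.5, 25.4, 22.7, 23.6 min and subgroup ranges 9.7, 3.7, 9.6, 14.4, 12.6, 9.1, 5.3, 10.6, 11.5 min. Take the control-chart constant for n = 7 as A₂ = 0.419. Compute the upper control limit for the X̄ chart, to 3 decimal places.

X̄̄ = (24.3 + 25.5 + 23.8 + 21.3 + 23.7 + 25.5 + 25.4 + 22.7 + 23.6) / 9 = 215.8000 / 9 = 23.9778
R̄ = (9.7 + 3.7 + 9.6 + 14.4 + 12.6 + 9.1 + 5.3 + 10.6 + 11.5) / 9 = 86.5000 / 9 = 9.6111
UCL = X̄̄ + A₂·R̄ = 23.9778 + 0.419 × 9.6111 = 28.0048

28.005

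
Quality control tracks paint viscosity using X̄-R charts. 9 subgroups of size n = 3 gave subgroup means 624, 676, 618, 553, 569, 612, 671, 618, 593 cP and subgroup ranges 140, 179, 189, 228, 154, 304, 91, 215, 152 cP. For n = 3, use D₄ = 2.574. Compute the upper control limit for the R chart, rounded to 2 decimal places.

R̄ = (140 + 179 + 189 + 228 + 154 + 304 + 91 + 215 + 152) / 9 = 1652.0000 / 9 = 183.5556
UCL_R = D₄·R̄ = 2.574 × 183.5556 = 472.4720

472.47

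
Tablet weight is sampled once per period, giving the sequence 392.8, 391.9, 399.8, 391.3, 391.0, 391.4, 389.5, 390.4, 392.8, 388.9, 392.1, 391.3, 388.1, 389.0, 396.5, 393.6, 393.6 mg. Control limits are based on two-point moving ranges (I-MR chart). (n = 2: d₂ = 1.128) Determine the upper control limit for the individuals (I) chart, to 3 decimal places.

399.580

X̄ = (392.8 + 391.9 + 399.8 + 391.3 + 391.0 + 391.4 + 389.5 + 390.4 + 392.8 + 388.9 + 392.1 + 391.3 + 388.1 + 389.0 + 396.5 + 393.6 + 393.6) / 17 = 392.0000
Moving ranges: 0.9, 7.9, 8.5, 0.3, 0.4, 1.9, 0.9, 2.4, 3.9, 3.2, 0.8, 3.2, 0.9, 7.5, 2.9, 0.0; M̄R̄ = 45.6000 / 16 = 2.8500
UCL = X̄ + 3·M̄R̄/d₂ = 392.0000 + 3 × 2.8500 / 1.128 = 399.5798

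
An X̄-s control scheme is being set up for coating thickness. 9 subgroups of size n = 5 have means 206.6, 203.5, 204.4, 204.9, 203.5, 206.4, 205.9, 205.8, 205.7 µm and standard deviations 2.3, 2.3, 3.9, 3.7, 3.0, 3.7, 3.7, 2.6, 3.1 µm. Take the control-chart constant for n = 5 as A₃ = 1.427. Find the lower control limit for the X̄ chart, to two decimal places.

X̄̄ = (206.6 + 203.5 + 204.4 + 204.9 + 203.5 + 206.4 + 205.9 + 205.8 + 205.7) / 9 = 205.1889
s̄ = (2.3 + 2.3 + 3.9 + 3.7 + 3.0 + 3.7 + 3.7 + 2.6 + 3.1) / 9 = 3.1444
LCL = X̄̄ − A₃·s̄ = 205.1889 − 1.427 × 3.1444 = 200.7018

200.70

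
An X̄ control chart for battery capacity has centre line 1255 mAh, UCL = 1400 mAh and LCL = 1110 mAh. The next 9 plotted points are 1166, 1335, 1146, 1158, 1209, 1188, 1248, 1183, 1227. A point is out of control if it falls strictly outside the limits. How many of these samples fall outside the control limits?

0

All 9 points lie within [1110, 1400].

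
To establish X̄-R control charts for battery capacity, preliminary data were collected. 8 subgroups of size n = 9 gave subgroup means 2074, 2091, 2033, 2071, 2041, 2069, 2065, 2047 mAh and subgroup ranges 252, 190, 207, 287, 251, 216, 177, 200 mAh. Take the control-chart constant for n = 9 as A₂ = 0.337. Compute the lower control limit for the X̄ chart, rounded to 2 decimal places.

1986.39

X̄̄ = (2074 + 2091 + 2033 + 2071 + 2041 + 2069 + 2065 + 2047) / 8 = 16491.0000 / 8 = 2061.3750
R̄ = (252 + 190 + 207 + 287 + 251 + 216 + 177 + 200) / 8 = 1780.0000 / 8 = 222.5000
LCL = X̄̄ − A₂·R̄ = 2061.3750 − 0.337 × 222.5000 = 1986.3925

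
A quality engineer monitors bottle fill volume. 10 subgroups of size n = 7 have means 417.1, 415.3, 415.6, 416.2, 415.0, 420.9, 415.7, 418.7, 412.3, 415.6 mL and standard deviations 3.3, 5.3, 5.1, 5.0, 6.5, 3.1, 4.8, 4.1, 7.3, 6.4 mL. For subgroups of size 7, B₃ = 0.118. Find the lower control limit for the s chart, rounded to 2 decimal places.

0.60

s̄ = (3.3 + 5.3 + 5.1 + 5.0 + 6.5 + 3.1 + 4.8 + 4.1 + 7.3 + 6.4) / 10 = 5.0900
LCL_s = B₃·s̄ = 0.118 × 5.0900 = 0.6006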